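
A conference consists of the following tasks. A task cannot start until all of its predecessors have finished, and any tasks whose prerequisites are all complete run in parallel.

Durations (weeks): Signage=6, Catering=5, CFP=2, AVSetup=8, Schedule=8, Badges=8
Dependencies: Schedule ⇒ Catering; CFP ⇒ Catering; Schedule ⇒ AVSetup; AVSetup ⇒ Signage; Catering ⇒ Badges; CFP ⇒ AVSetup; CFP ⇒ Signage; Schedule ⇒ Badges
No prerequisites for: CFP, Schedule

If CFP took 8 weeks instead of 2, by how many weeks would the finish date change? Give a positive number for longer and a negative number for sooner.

Baseline: Schedule→AVSetup→Signage = 8+8+6 = 22 → 22 weeks.
CFP is off the critical path — its longest chain is 16 weeks, giving 6 of slack.
Now CFP→AVSetup→Signage = 8+8+6 = 22 is longest, so the finish becomes 22 weeks.
Change in finish: 22 − 22 = +0 weeks.

0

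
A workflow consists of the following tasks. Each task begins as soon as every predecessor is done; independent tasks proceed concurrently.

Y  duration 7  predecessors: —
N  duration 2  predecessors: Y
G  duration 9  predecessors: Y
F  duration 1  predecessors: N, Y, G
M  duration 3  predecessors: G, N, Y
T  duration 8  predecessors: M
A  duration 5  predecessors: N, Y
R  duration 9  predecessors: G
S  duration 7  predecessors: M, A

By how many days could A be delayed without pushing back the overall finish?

The longest chain is Y→G→M→T = 7+9+3+8 = 27; overall finish 27 days.
The longest chain containing A totals 21 days.
Slack of A = 15 − 9 = 6 days.

6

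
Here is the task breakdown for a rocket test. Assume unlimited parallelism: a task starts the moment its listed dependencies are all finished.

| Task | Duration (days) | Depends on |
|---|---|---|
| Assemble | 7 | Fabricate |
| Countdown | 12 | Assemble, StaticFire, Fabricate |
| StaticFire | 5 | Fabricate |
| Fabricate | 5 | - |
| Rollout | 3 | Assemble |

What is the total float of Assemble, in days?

0

Critical path: Fabricate→Assemble→Countdown = 5+7+12 = 24, so the finish is 24 days.
Longest path through Assemble: 24 days (earliest finish 12, latest finish 12).
Float = 24 − 24 = 0.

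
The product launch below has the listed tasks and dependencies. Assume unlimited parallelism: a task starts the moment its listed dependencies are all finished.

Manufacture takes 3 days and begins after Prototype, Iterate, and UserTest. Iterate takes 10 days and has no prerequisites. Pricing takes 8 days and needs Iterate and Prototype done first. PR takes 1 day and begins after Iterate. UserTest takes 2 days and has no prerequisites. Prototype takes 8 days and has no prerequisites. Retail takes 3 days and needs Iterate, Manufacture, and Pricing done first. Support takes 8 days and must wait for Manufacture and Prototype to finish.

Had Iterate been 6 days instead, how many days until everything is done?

19

Actual critical path: Iterate→Manufacture→Support = 10+3+8 = 21 ⇒ 21 days.
Iterate is on the critical path; changing it to 6 makes that path 17 days.
The binding chain switches to Prototype→Manufacture→Support = 8+3+8 = 19; finish 19 days.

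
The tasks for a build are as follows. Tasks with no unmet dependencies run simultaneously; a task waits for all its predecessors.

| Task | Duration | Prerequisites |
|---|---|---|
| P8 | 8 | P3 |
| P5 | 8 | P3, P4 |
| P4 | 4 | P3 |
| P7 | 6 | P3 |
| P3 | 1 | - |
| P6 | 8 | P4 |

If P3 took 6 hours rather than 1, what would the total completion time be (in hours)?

Baseline: P3→P4→P5 = 1+4+8 = 13 → 13 hours.
Since P3 is critical, the +5 change carries straight to that chain (now 18 hours).
That remains the longest chain; total 18 hours.

18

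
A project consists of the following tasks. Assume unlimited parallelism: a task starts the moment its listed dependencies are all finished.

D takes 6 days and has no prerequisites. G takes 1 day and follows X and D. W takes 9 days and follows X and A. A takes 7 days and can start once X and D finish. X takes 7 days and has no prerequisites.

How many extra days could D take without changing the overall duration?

1

The longest chain is X→A→W = 7+7+9 = 23; overall finish 23 days.
Longest path through D: 22 days (earliest finish 6, latest finish 7).
Slack of D = 1 − 0 = 1 day.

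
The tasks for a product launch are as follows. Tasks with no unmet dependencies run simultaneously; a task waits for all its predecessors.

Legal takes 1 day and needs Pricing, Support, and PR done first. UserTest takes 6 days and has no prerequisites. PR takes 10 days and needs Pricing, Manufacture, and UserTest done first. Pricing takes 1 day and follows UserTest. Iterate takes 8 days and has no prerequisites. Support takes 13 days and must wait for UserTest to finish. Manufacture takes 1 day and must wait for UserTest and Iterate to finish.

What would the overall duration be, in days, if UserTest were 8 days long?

Baseline: UserTest→Support→Legal = 6+13+1 = 20 → 20 days.
UserTest lies on that path, so at 8 days the path becomes 22 days.
The critical path is still UserTest→Support→Legal; finish is now 22 days.

22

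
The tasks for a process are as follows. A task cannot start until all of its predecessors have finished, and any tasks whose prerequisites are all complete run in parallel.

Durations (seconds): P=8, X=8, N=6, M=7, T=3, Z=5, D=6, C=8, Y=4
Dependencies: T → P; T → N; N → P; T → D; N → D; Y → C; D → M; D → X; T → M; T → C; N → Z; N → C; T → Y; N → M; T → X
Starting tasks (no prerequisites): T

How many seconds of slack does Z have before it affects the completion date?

Critical path: T→N→D→X = 3+6+6+8 = 23, so the finish is 23 seconds.
The longest chain containing Z totals 14 seconds.
Float = 23 − 14 = 9.

9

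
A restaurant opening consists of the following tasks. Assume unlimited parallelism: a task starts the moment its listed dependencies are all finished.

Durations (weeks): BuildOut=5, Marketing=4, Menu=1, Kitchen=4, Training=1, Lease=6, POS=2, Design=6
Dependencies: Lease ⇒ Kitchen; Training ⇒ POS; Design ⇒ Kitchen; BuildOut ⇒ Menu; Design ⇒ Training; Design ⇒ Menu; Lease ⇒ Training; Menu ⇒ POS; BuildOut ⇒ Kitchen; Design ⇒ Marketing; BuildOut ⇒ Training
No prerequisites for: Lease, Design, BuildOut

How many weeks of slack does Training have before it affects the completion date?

Lease→Kitchen = 6+4 = 10 sets the makespan at 10 weeks.
Training finishes as early as 7 and must finish by 8.
So Training can slip 8 − 7 = 1 week.

1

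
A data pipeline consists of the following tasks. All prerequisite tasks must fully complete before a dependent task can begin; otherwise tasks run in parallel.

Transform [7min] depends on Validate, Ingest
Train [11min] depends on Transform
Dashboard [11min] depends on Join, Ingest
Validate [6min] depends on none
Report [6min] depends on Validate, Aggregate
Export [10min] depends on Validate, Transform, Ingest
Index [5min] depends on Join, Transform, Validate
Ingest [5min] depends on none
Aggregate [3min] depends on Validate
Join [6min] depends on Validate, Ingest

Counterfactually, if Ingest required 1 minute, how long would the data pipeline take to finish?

24

Baseline: Validate→Transform→Train = 6+7+11 = 24 → 24 minutes.
The longest path through Ingest is only 23 minutes, so Ingest has float 1.
No other chain overtakes it, so the finish is 24 minutes.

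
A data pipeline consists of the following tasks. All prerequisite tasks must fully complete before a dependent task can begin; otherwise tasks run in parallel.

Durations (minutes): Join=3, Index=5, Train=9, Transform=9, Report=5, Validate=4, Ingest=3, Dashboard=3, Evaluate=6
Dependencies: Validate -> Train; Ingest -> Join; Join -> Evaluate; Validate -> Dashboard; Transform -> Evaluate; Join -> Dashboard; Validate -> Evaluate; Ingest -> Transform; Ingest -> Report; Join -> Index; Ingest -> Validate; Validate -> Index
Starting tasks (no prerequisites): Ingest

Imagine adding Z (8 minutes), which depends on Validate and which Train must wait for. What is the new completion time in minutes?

24

Originally the job takes 18 minutes.
With Z inserted, Train now waits for max(Validate, Z).
New critical path: Ingest→Validate→Z→Train = 3+4+8+9 = 24 ⇒ 24 minutes.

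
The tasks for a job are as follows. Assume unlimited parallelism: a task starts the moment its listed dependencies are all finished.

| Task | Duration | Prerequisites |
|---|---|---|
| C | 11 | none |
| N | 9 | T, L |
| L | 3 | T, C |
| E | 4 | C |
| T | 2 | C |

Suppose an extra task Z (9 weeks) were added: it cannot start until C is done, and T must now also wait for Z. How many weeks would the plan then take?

34

Originally the plan takes 25 weeks.
With Z inserted, T now waits for max(C, Z).
New critical path: C→Z→T→L→N = 11+9+2+3+9 = 34 ⇒ 34 weeks.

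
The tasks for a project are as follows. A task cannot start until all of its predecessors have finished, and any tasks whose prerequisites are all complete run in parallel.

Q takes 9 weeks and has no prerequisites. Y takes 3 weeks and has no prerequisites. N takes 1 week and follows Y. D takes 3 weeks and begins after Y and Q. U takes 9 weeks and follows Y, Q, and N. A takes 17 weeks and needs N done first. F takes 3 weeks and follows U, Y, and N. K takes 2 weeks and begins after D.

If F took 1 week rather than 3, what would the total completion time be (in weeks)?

21

The binding path is Q→U→F = 9+9+3 = 21; finish at 21 weeks.
Since F is critical, the -2 change carries straight to that chain (now 19 weeks).
New critical path: Y→N→A = 3+1+17 = 21 ⇒ 21 weeks.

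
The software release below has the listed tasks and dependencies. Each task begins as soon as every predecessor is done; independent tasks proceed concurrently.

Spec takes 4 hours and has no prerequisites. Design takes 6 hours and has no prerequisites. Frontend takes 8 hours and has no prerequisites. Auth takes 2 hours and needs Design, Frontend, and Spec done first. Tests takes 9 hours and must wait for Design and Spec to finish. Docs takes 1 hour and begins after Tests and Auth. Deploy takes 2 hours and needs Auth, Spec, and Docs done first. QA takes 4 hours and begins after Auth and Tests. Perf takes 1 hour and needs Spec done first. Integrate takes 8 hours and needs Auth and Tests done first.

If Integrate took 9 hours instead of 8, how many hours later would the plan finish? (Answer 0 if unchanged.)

1

Critical path before the change: Design→Tests→Integrate = 6+9+8 = 23 giving 23 hours.
Integrate lies on that path, so at 9 hours the path becomes 24 hours.
No other chain overtakes it, so the finish is 24 hours.
Change in finish: 24 − 23 = +1 hours.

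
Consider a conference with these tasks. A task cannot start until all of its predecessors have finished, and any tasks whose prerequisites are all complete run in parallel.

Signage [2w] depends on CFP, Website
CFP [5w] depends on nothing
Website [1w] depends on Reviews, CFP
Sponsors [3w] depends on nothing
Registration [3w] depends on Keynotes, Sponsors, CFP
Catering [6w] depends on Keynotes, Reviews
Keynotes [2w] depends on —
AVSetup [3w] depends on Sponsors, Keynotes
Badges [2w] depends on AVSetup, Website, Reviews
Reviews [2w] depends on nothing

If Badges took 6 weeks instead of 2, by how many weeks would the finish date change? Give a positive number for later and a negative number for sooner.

4

The binding path is CFP→Website→Badges = 5+1+2 = 8; finish at 8 weeks.
Badges lies on that path, so at 6 weeks the path becomes 12 weeks.
No other chain overtakes it, so the finish is 12 weeks.
Change in finish: 12 − 8 = +4 weeks.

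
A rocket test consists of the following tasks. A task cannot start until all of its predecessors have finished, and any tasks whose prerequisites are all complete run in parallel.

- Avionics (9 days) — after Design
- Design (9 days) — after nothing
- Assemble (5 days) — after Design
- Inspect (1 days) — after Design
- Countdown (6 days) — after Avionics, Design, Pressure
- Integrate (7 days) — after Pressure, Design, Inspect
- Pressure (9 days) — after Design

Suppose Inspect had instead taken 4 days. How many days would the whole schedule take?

25

Baseline: Design→Pressure→Integrate = 9+9+7 = 25 → 25 days.
The longest path through Inspect is only 17 days, so Inspect has float 8.
The critical path is still Design→Pressure→Integrate; finish is now 25 days.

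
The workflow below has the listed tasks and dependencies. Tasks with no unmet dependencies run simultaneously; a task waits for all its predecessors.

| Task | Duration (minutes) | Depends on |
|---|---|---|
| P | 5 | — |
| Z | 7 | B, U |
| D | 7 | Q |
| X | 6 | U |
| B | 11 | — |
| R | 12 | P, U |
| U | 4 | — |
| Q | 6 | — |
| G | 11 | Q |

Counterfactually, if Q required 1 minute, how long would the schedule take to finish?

18

Actual critical path: B→Z = 11+7 = 18 ⇒ 18 minutes.
Q has 1 minute of float (longest path through it is 17).
That remains the longest chain; total 18 minutes.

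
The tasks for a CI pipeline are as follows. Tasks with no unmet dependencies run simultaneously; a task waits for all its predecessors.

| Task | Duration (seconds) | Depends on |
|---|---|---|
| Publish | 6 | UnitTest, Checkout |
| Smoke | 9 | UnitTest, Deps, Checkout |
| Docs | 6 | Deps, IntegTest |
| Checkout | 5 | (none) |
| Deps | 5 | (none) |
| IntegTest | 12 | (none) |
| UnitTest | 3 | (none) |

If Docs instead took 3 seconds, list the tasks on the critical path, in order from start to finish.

Actual critical path: IntegTest→Docs = 12+6 = 18 ⇒ 18 seconds.
Since Docs is critical, the -3 change carries straight to that chain (now 15 seconds).
The critical path is still IntegTest→Docs; finish is now 15 seconds.

IntegTest, Docs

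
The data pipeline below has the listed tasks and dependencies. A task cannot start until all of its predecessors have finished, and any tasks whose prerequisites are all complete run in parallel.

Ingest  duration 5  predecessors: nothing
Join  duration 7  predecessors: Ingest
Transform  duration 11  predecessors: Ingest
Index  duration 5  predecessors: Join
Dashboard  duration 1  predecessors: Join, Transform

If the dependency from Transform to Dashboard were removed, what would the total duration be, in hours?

Original critical path: Ingest→Join→Index = 5+7+5 = 17 ⇒ 17 hours.
Without Transform→Dashboard, Dashboard's earliest start moves from 16 to 12.
New critical path: Ingest→Join→Index = 5+7+5 = 17 ⇒ 17 hours.

17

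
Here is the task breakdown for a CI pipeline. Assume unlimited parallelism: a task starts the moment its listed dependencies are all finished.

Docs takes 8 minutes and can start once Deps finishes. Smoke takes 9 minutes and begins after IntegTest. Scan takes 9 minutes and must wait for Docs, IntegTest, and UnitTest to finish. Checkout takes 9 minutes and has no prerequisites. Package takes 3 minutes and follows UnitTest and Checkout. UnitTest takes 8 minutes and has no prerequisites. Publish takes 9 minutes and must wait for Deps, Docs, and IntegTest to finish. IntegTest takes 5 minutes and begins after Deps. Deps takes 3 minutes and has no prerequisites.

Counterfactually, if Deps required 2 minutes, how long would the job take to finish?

19

Actual critical path: Deps→Docs→Scan = 3+8+9 = 20 ⇒ 20 minutes.
Since Deps is critical, the -1 change carries straight to that chain (now 19 minutes).
No other chain overtakes it, so the finish is 19 minutes.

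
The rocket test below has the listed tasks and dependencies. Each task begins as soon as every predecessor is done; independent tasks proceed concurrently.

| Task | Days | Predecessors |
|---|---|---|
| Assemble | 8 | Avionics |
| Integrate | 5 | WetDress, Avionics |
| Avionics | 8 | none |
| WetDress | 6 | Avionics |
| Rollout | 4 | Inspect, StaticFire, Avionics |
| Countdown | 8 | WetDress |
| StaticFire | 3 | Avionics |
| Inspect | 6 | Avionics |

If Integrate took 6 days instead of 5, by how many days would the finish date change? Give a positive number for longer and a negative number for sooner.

Critical path before the change: Avionics→WetDress→Countdown = 8+6+8 = 22 giving 22 days.
Integrate has 3 days of float (longest path through it is 19).
No other chain overtakes it, so the finish is 22 days.
Change in finish: 22 − 22 = +0 days.

0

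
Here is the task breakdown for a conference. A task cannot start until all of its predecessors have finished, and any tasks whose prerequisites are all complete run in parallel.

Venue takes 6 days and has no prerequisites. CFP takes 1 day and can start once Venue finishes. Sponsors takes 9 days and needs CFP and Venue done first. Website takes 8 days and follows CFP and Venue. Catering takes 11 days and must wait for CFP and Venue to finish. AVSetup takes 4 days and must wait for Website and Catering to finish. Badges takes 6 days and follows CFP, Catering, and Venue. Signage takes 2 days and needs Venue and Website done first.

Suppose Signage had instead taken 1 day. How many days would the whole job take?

Actual critical path: Venue→CFP→Catering→Badges = 6+1+11+6 = 24 ⇒ 24 days.
The longest path through Signage is only 17 days, so Signage has float 7.
That remains the longest chain; total 24 days.

24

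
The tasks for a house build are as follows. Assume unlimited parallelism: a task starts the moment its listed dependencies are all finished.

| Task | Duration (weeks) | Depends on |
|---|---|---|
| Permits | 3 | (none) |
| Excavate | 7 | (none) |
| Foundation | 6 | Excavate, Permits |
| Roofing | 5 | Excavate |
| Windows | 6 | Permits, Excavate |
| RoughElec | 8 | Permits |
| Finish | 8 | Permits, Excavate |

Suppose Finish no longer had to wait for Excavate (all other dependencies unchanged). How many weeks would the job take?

Original critical path: Excavate→Finish = 7+8 = 15 ⇒ 15 weeks.
Without Excavate→Finish, Finish's earliest start moves from 7 to 3.
The longest chain is now Excavate→Foundation = 7+6 = 13, so the job takes 13 weeks.

13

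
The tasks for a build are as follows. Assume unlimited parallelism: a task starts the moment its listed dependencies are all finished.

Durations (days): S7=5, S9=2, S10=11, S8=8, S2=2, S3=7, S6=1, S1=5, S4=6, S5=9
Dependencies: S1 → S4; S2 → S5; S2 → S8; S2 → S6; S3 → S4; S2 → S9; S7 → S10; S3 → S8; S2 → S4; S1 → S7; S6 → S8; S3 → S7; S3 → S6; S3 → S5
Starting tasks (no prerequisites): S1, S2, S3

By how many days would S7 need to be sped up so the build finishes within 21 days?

2

Current finish: 23 days; target: 21.
S7 is on every critical path, so each day cut from S7 cuts the finish by one (this holds down to a finish of 19).
Need 23 − 21 = 2 days off S7 → S7 becomes 3 days, finish becomes 21.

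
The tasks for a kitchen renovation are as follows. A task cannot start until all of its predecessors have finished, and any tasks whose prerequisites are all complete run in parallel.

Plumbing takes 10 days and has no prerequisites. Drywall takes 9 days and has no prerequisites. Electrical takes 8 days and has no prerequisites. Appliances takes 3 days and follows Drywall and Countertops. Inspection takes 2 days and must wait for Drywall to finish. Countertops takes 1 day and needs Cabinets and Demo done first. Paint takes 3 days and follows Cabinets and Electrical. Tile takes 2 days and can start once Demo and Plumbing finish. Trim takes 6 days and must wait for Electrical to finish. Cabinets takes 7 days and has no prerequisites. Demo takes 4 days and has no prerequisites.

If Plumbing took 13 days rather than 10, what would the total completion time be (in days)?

15

As given, the longest chain is Electrical→Trim = 8+6 = 14, so the finish is 14 days.
Plumbing has 2 days of float (longest path through it is 12).
Now Plumbing→Tile = 13+2 = 15 is longest, so the finish becomes 15 days.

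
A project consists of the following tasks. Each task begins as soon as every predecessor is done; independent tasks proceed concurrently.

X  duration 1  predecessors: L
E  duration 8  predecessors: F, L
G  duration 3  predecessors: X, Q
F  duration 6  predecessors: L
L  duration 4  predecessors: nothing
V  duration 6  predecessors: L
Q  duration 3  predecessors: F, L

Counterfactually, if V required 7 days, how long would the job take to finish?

Actual critical path: L→F→E = 4+6+8 = 18 ⇒ 18 days.
The longest path through V is only 10 days, so V has float 8.
No other chain overtakes it, so the finish is 18 days.

18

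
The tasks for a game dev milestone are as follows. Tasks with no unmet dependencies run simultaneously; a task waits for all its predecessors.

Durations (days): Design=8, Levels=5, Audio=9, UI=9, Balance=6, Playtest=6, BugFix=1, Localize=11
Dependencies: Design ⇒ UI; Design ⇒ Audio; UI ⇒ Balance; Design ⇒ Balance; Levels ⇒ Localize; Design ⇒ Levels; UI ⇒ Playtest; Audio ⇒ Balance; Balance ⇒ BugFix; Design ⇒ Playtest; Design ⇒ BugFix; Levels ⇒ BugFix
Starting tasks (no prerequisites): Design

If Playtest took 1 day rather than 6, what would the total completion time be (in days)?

Actual critical path: Design→Levels→Localize = 8+5+11 = 24 ⇒ 24 days.
Playtest is off the critical path — its longest chain is 23 days, giving 1 of slack.
No other chain overtakes it, so the finish is 24 days.

24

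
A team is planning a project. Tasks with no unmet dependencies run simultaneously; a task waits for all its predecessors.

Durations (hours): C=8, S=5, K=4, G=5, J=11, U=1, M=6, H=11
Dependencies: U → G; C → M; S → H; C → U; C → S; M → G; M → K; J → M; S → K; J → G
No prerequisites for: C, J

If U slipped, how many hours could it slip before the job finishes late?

The longest chain is C→S→H = 8+5+11 = 24; overall finish 24 hours.
U finishes as early as 9 and must finish by 19.
Float = 24 − 14 = 10.

10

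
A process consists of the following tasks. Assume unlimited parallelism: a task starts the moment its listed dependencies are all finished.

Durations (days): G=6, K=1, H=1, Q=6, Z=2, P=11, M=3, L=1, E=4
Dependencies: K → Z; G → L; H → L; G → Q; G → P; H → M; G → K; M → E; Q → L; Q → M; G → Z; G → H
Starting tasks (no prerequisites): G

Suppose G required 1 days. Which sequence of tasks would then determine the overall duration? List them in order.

Critical path before the change: G→Q→M→E = 6+6+3+4 = 19 giving 19 days.
G is on the critical path; changing it to 1 makes that path 14 days.
That remains the longest chain; total 14 days.

G, Q, M, E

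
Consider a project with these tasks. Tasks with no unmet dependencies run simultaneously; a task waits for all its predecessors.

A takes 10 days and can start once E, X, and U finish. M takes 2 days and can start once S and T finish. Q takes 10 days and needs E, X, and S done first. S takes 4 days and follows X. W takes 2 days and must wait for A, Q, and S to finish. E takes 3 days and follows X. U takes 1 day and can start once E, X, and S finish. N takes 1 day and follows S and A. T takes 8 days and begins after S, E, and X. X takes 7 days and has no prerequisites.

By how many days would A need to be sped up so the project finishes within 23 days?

Current finish: 24 days; target: 23.
A is on every critical path, so each day cut from A cuts the finish by one (this holds down to a finish of 23).
Need 24 − 23 = 1 day off A → A becomes 9 days, finish becomes 23.

1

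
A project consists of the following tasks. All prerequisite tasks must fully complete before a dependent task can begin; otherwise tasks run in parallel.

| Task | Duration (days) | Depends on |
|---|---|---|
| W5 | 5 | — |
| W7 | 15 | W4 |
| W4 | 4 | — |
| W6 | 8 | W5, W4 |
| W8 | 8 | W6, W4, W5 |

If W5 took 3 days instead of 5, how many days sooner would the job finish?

Actual critical path: W5→W6→W8 = 5+8+8 = 21 ⇒ 21 days.
Since W5 is critical, the -2 change carries straight to that chain (now 19 days).
Now W4→W6→W8 = 4+8+8 = 20 is longest, so the finish becomes 20 days.
Change in finish: 20 − 21 = -1 days.

1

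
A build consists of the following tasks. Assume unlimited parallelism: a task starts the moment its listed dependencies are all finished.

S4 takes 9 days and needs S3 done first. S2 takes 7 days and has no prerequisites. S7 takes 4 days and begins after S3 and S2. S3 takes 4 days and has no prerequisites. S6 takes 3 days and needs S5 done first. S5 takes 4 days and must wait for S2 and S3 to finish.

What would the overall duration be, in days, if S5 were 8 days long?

Actual critical path: S2→S5→S6 = 7+4+3 = 14 ⇒ 14 days.
Since S5 is critical, the +4 change carries straight to that chain (now 18 days).
That remains the longest chain; total 18 days.

18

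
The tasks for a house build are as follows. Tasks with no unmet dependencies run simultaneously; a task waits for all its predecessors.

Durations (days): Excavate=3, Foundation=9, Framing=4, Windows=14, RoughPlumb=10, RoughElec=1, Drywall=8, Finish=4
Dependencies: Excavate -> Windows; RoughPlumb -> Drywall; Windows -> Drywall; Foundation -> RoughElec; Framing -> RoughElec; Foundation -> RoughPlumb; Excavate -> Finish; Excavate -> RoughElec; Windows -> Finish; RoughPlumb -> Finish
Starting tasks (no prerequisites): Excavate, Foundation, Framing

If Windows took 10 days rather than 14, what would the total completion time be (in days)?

27

As given, the longest chain is Foundation→RoughPlumb→Drywall = 9+10+8 = 27, so the finish is 27 days.
Windows has 2 days of float (longest path through it is 25).
No other chain overtakes it, so the finish is 27 days.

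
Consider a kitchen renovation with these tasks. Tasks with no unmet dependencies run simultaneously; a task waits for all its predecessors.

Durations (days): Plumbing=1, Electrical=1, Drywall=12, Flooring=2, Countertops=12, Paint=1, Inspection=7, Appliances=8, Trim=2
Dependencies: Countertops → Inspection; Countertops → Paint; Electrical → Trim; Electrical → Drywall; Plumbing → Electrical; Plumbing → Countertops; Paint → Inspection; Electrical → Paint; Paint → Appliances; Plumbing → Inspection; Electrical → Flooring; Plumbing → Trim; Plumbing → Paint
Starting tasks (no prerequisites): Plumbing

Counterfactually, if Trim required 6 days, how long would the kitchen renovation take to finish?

22

The binding path is Plumbing→Countertops→Paint→Appliances = 1+12+1+8 = 22; finish at 22 days.
The longest path through Trim is only 4 days, so Trim has float 18.
The critical path is still Plumbing→Countertops→Paint→Appliances; finish is now 22 days.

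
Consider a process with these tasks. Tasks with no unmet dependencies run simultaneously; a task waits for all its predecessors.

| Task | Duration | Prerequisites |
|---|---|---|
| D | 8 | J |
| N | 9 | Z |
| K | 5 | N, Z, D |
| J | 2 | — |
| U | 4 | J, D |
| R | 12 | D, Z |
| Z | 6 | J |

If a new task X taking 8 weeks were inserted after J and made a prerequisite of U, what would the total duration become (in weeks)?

Originally the project takes 22 weeks.
With X inserted, U now waits for max(J, D, X).
New critical path: J→D→R = 2+8+12 = 22 ⇒ 22 weeks.

22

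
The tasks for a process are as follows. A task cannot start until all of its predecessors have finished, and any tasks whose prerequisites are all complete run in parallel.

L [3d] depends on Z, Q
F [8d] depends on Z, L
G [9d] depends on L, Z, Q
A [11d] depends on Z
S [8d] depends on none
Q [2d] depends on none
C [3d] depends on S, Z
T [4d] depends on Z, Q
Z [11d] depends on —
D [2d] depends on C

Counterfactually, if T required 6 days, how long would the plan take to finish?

23

As given, the longest chain is Z→L→G = 11+3+9 = 23, so the finish is 23 days.
The longest path through T is only 15 days, so T has float 8.
That remains the longest chain; total 23 days.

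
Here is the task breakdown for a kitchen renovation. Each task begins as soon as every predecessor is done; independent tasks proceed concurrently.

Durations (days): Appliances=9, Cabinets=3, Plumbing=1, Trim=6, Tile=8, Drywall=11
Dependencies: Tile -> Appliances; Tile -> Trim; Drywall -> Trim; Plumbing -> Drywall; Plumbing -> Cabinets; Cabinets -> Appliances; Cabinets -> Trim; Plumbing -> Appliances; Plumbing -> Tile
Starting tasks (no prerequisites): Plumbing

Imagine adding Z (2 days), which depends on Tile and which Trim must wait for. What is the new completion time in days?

18

Originally the project takes 18 days.
With Z inserted, Trim now waits for max(Drywall, Cabinets, Tile, Z).
New critical path: Plumbing→Drywall→Trim = 1+11+6 = 18 ⇒ 18 days.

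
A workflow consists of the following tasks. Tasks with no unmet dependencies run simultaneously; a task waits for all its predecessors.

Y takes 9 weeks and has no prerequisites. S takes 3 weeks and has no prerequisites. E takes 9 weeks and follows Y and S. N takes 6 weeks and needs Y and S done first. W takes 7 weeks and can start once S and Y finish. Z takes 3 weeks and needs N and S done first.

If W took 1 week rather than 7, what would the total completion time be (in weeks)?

As given, the longest chain is Y→E = 9+9 = 18, so the finish is 18 weeks.
W has 2 weeks of float (longest path through it is 16).
No other chain overtakes it, so the finish is 18 weeks.

18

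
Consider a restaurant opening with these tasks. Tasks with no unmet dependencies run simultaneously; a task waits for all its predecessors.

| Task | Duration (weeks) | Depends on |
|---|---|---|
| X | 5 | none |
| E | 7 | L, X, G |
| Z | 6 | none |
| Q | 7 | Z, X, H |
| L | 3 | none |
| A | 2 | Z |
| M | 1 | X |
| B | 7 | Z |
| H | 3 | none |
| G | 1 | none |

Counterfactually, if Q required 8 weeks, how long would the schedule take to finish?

Baseline: Z→Q = 6+7 = 13 → 13 weeks.
Q lies on that path, so at 8 weeks the path becomes 14 weeks.
That remains the longest chain; total 14 weeks.

14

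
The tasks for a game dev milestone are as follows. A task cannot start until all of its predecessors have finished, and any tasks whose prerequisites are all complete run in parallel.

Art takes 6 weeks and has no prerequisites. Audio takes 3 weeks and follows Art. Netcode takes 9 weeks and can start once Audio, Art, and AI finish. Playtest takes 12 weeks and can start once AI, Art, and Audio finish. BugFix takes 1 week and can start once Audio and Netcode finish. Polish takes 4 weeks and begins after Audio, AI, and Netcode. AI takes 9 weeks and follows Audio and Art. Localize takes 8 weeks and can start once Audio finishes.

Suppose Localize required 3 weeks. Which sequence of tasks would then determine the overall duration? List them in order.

Art, Audio, AI, Netcode, Polish

As given, the longest chain is Art→Audio→AI→Netcode→Polish = 6+3+9+9+4 = 31, so the finish is 31 weeks.
The longest path through Localize is only 17 weeks, so Localize has float 14.
That remains the longest chain; total 31 weeks.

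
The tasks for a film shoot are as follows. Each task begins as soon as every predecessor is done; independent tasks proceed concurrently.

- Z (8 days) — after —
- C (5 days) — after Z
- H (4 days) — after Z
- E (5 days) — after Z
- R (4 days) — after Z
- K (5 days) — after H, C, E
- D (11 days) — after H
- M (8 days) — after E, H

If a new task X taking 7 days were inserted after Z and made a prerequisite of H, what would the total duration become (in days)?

Originally the plan takes 23 days.
With X inserted, H now waits for max(Z, X).
New critical path: Z→X→H→D = 8+7+4+11 = 30 ⇒ 30 days.

30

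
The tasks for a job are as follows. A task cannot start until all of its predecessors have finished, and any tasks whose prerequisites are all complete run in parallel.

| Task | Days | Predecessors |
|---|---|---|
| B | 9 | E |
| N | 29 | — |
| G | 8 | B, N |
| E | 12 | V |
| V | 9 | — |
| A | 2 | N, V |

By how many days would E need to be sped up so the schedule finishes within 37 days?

Current finish: 38 days; target: 37.
E is on every critical path, so each day cut from E cuts the finish by one (this holds down to a finish of 37).
Need 38 − 37 = 1 day off E → E becomes 11 days, finish becomes 37.

1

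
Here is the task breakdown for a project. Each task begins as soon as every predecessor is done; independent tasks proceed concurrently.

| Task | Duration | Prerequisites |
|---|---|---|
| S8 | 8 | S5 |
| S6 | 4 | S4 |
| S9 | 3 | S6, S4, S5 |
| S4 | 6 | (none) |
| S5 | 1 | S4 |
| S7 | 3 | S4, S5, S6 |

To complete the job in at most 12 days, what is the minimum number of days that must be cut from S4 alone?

Current finish: 15 days; target: 12.
S4 is on every critical path, so each day cut from S4 cuts the finish by one (this holds down to a finish of 10).
Need 15 − 12 = 3 days off S4 → S4 becomes 3 days, finish becomes 12.

3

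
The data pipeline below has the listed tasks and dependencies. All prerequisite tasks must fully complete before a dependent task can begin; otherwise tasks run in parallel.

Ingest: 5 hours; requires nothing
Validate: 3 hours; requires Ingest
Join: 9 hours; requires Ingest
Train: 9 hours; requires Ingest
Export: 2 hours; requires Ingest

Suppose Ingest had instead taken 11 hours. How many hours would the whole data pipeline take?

20

Critical path before the change: Ingest→Join = 5+9 = 14 giving 14 hours.
Since Ingest is critical, the +6 change carries straight to that chain (now 20 hours).
The critical path is still Ingest→Join; finish is now 20 hours.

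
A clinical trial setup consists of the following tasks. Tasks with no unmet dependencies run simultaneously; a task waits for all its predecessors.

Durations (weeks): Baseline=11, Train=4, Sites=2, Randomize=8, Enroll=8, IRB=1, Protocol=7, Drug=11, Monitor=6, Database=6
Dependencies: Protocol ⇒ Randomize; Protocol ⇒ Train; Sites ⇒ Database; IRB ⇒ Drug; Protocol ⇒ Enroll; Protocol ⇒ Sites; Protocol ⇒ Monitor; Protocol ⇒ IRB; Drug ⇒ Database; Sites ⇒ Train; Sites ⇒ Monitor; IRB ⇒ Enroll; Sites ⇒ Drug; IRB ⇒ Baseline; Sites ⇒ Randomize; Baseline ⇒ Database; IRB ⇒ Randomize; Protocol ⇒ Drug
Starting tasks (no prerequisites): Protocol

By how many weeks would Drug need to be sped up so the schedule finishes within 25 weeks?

Current finish: 26 weeks; target: 25.
Drug is on every critical path, so each week cut from Drug cuts the finish by one (this holds down to a finish of 25).
Need 26 − 25 = 1 week off Drug → Drug becomes 10 weeks, finish becomes 25.

1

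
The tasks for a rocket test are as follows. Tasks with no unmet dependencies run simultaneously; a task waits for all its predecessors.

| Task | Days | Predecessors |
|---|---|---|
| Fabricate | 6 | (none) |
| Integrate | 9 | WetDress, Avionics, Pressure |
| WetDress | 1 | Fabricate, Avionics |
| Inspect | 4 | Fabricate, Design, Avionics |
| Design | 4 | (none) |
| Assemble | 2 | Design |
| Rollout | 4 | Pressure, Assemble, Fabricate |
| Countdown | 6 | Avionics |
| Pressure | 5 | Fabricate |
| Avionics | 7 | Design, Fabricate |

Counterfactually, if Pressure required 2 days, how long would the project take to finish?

23

Actual critical path: Fabricate→Avionics→WetDress→Integrate = 6+7+1+9 = 23 ⇒ 23 days.
The longest path through Pressure is only 20 days, so Pressure has float 3.
That remains the longest chain; total 23 days.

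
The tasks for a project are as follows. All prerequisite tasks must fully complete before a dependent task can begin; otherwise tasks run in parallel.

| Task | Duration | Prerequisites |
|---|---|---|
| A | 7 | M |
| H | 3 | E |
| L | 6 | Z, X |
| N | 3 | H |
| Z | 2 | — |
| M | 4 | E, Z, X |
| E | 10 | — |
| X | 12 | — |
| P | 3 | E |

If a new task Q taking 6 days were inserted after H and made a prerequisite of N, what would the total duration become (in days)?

Originally the project takes 23 days.
With Q inserted, N now waits for max(H, Q).
New critical path: X→M→A = 12+4+7 = 23 ⇒ 23 days.

23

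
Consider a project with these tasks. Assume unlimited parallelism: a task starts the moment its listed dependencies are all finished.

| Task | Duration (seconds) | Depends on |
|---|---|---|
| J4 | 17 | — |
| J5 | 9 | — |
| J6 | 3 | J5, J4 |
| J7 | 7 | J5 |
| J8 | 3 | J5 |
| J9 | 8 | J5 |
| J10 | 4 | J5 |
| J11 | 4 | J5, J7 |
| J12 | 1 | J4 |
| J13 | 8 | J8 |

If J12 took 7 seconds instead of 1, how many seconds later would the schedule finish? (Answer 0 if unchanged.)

Baseline: J4→J6 = 17+3 = 20 → 20 seconds.
J12 is off the critical path — its longest chain is 18 seconds, giving 2 of slack.
Now J4→J12 = 17+7 = 24 is longest, so the finish becomes 24 seconds.
Change in finish: 24 − 20 = +4 seconds.

4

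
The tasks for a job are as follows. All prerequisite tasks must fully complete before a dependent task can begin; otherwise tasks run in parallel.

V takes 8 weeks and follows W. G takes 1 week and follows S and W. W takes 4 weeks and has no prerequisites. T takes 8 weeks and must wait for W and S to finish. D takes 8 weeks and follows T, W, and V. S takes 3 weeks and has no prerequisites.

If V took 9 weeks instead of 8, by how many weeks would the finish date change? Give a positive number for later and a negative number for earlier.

The binding path is W→V→D = 4+8+8 = 20; finish at 20 weeks.
Since V is critical, the +1 change carries straight to that chain (now 21 weeks).
That remains the longest chain; total 21 weeks.
Change in finish: 21 − 20 = +1 weeks.

1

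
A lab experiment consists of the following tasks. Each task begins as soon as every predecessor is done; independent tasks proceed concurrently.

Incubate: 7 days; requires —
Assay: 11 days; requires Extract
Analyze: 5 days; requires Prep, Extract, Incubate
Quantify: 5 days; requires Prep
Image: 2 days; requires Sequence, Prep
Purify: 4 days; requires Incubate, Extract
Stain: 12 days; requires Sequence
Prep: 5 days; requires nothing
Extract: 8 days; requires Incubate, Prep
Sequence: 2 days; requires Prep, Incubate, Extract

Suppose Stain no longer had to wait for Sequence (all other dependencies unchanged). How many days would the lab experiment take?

26

Before: longest chain Incubate→Extract→Sequence→Stain = 7+8+2+12 = 29, finish 29.
Without Sequence→Stain, Stain's earliest start moves from 17 to 0.
After: Incubate→Extract→Assay = 7+8+11 = 26 → 26 days.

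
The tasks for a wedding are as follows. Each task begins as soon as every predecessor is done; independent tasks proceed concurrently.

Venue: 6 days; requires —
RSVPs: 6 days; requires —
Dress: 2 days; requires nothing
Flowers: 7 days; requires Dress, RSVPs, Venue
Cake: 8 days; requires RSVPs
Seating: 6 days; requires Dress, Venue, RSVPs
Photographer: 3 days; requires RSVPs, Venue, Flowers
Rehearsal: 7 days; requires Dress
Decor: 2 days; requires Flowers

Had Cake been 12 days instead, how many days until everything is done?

Critical path before the change: Venue→Flowers→Photographer = 6+7+3 = 16 giving 16 days.
Cake is off the critical path — its longest chain is 14 days, giving 2 of slack.
Now RSVPs→Cake = 6+12 = 18 is longest, so the finish becomes 18 days.

18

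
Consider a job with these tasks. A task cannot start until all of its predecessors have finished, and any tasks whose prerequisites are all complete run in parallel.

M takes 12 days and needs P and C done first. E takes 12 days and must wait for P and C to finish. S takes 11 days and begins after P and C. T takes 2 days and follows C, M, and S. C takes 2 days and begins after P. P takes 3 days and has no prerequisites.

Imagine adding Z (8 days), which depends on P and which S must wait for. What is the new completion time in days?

Originally the project takes 19 days.
With Z inserted, S now waits for max(P, C, Z).
New critical path: P→Z→S→T = 3+8+11+2 = 24 ⇒ 24 days.

24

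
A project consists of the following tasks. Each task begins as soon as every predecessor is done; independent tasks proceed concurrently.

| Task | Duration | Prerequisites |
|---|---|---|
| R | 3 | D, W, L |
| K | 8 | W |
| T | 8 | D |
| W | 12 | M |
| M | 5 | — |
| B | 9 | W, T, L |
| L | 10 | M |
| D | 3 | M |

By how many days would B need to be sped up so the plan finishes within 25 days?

1

Current finish: 26 days; target: 25.
B is on every critical path, so each day cut from B cuts the finish by one (this holds down to a finish of 25).
Need 26 − 25 = 1 day off B → B becomes 8 days, finish becomes 25.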